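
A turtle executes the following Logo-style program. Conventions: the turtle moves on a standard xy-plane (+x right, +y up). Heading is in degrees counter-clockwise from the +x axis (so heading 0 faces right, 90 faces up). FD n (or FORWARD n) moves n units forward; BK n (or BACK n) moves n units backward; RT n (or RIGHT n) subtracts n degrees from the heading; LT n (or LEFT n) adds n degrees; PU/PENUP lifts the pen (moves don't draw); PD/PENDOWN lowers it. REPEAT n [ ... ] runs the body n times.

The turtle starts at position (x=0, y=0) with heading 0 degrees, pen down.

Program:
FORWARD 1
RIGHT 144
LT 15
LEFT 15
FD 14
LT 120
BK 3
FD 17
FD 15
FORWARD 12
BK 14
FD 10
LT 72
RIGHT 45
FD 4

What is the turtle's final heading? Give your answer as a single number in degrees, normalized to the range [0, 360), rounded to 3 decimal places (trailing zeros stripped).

Executing turtle program step by step:
Start: pos=(0,0), heading=0, pen down
FD 1: (0,0) -> (1,0) [heading=0, draw]
RT 144: heading 0 -> 216
LT 15: heading 216 -> 231
LT 15: heading 231 -> 246
FD 14: (1,0) -> (-4.694,-12.79) [heading=246, draw]
LT 120: heading 246 -> 6
BK 3: (-4.694,-12.79) -> (-7.678,-13.103) [heading=6, draw]
FD 17: (-7.678,-13.103) -> (9.229,-11.326) [heading=6, draw]
FD 15: (9.229,-11.326) -> (24.147,-9.758) [heading=6, draw]
FD 12: (24.147,-9.758) -> (36.081,-8.504) [heading=6, draw]
BK 14: (36.081,-8.504) -> (22.158,-9.967) [heading=6, draw]
FD 10: (22.158,-9.967) -> (32.103,-8.922) [heading=6, draw]
LT 72: heading 6 -> 78
RT 45: heading 78 -> 33
FD 4: (32.103,-8.922) -> (35.458,-6.744) [heading=33, draw]
Final: pos=(35.458,-6.744), heading=33, 9 segment(s) drawn

Answer: 33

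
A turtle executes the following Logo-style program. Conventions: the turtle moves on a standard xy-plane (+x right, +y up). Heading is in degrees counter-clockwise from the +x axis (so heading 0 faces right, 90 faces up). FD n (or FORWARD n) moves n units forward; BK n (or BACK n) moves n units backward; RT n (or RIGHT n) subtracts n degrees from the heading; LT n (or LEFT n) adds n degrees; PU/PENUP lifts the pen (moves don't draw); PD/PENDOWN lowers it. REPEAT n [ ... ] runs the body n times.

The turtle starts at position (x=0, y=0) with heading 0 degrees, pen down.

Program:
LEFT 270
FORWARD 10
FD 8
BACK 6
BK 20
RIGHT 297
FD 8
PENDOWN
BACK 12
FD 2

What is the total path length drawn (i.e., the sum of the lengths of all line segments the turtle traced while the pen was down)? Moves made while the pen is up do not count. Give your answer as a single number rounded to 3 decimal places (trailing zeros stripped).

Answer: 66

Derivation:
Executing turtle program step by step:
Start: pos=(0,0), heading=0, pen down
LT 270: heading 0 -> 270
FD 10: (0,0) -> (0,-10) [heading=270, draw]
FD 8: (0,-10) -> (0,-18) [heading=270, draw]
BK 6: (0,-18) -> (0,-12) [heading=270, draw]
BK 20: (0,-12) -> (0,8) [heading=270, draw]
RT 297: heading 270 -> 333
FD 8: (0,8) -> (7.128,4.368) [heading=333, draw]
PD: pen down
BK 12: (7.128,4.368) -> (-3.564,9.816) [heading=333, draw]
FD 2: (-3.564,9.816) -> (-1.782,8.908) [heading=333, draw]
Final: pos=(-1.782,8.908), heading=333, 7 segment(s) drawn

Segment lengths:
  seg 1: (0,0) -> (0,-10), length = 10
  seg 2: (0,-10) -> (0,-18), length = 8
  seg 3: (0,-18) -> (0,-12), length = 6
  seg 4: (0,-12) -> (0,8), length = 20
  seg 5: (0,8) -> (7.128,4.368), length = 8
  seg 6: (7.128,4.368) -> (-3.564,9.816), length = 12
  seg 7: (-3.564,9.816) -> (-1.782,8.908), length = 2
Total = 66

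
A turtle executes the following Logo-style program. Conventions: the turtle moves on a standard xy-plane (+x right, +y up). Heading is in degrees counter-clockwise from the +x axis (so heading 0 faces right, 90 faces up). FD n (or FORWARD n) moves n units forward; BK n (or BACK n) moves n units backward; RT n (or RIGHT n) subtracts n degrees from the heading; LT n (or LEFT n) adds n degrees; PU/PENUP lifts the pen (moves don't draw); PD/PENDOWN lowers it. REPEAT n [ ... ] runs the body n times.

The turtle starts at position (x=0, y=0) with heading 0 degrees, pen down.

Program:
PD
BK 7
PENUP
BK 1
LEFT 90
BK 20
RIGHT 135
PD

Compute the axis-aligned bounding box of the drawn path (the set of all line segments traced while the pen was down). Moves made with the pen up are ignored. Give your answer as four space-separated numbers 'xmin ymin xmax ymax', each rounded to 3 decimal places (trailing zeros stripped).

Answer: -7 0 0 0

Derivation:
Executing turtle program step by step:
Start: pos=(0,0), heading=0, pen down
PD: pen down
BK 7: (0,0) -> (-7,0) [heading=0, draw]
PU: pen up
BK 1: (-7,0) -> (-8,0) [heading=0, move]
LT 90: heading 0 -> 90
BK 20: (-8,0) -> (-8,-20) [heading=90, move]
RT 135: heading 90 -> 315
PD: pen down
Final: pos=(-8,-20), heading=315, 1 segment(s) drawn

Segment endpoints: x in {-7, 0}, y in {0}
xmin=-7, ymin=0, xmax=0, ymax=0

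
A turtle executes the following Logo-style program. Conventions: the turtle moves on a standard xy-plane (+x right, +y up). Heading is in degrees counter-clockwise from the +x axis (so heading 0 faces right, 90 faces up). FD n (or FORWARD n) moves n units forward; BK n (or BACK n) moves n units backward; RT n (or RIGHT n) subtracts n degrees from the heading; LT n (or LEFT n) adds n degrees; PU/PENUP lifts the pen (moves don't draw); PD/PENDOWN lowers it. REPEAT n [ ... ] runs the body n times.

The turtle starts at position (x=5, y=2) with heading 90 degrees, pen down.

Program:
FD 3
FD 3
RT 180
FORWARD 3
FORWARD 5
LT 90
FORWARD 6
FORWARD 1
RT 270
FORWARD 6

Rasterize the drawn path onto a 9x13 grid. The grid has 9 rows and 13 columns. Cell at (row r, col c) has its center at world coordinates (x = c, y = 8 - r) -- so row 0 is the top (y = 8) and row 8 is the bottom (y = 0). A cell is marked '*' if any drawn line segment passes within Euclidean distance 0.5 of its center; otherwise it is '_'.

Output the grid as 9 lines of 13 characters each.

Answer: _____*_______
_____*_______
_____*______*
_____*______*
_____*______*
_____*______*
_____*______*
_____*______*
_____********

Derivation:
Segment 0: (5,2) -> (5,5)
Segment 1: (5,5) -> (5,8)
Segment 2: (5,8) -> (5,5)
Segment 3: (5,5) -> (5,0)
Segment 4: (5,0) -> (11,0)
Segment 5: (11,0) -> (12,0)
Segment 6: (12,0) -> (12,6)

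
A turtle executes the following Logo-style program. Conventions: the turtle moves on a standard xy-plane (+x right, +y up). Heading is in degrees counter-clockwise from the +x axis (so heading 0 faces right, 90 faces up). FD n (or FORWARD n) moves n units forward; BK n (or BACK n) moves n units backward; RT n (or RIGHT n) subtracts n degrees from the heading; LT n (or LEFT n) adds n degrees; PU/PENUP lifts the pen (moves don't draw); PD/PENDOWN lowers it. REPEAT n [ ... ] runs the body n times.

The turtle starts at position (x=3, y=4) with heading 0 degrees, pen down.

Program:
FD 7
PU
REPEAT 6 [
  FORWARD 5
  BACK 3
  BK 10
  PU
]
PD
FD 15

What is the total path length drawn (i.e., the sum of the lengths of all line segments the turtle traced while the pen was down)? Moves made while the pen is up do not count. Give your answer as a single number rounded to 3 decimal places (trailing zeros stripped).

Executing turtle program step by step:
Start: pos=(3,4), heading=0, pen down
FD 7: (3,4) -> (10,4) [heading=0, draw]
PU: pen up
REPEAT 6 [
  -- iteration 1/6 --
  FD 5: (10,4) -> (15,4) [heading=0, move]
  BK 3: (15,4) -> (12,4) [heading=0, move]
  BK 10: (12,4) -> (2,4) [heading=0, move]
  PU: pen up
  -- iteration 2/6 --
  FD 5: (2,4) -> (7,4) [heading=0, move]
  BK 3: (7,4) -> (4,4) [heading=0, move]
  BK 10: (4,4) -> (-6,4) [heading=0, move]
  PU: pen up
  -- iteration 3/6 --
  FD 5: (-6,4) -> (-1,4) [heading=0, move]
  BK 3: (-1,4) -> (-4,4) [heading=0, move]
  BK 10: (-4,4) -> (-14,4) [heading=0, move]
  PU: pen up
  -- iteration 4/6 --
  FD 5: (-14,4) -> (-9,4) [heading=0, move]
  BK 3: (-9,4) -> (-12,4) [heading=0, move]
  BK 10: (-12,4) -> (-22,4) [heading=0, move]
  PU: pen up
  -- iteration 5/6 --
  FD 5: (-22,4) -> (-17,4) [heading=0, move]
  BK 3: (-17,4) -> (-20,4) [heading=0, move]
  BK 10: (-20,4) -> (-30,4) [heading=0, move]
  PU: pen up
  -- iteration 6/6 --
  FD 5: (-30,4) -> (-25,4) [heading=0, move]
  BK 3: (-25,4) -> (-28,4) [heading=0, move]
  BK 10: (-28,4) -> (-38,4) [heading=0, move]
  PU: pen up
]
PD: pen down
FD 15: (-38,4) -> (-23,4) [heading=0, draw]
Final: pos=(-23,4), heading=0, 2 segment(s) drawn

Segment lengths:
  seg 1: (3,4) -> (10,4), length = 7
  seg 2: (-38,4) -> (-23,4), length = 15
Total = 22

Answer: 22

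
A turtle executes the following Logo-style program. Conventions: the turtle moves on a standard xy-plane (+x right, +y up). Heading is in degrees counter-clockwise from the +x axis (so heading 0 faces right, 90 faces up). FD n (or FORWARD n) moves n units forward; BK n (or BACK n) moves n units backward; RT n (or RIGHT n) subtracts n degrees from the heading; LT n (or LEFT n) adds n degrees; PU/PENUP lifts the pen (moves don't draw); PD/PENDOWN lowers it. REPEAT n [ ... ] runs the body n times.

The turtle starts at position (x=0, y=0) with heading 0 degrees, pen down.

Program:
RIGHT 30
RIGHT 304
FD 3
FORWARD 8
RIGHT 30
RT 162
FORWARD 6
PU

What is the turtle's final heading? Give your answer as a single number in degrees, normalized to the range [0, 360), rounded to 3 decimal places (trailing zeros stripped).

Executing turtle program step by step:
Start: pos=(0,0), heading=0, pen down
RT 30: heading 0 -> 330
RT 304: heading 330 -> 26
FD 3: (0,0) -> (2.696,1.315) [heading=26, draw]
FD 8: (2.696,1.315) -> (9.887,4.822) [heading=26, draw]
RT 30: heading 26 -> 356
RT 162: heading 356 -> 194
FD 6: (9.887,4.822) -> (4.065,3.371) [heading=194, draw]
PU: pen up
Final: pos=(4.065,3.371), heading=194, 3 segment(s) drawn

Answer: 194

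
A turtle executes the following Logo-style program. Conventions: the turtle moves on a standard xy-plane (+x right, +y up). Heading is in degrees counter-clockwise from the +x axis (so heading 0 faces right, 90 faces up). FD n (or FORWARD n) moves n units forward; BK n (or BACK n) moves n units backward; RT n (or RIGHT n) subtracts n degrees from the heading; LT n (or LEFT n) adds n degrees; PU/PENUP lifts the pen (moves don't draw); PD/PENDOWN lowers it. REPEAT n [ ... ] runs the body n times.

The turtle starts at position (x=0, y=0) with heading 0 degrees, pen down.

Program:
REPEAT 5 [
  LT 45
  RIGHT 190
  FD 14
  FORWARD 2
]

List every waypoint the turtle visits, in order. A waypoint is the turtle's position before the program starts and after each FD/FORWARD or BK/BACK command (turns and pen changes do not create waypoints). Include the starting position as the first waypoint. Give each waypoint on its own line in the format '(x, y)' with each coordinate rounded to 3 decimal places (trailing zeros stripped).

Answer: (0, 0)
(-11.468, -8.03)
(-13.106, -9.177)
(-8.318, 3.978)
(-7.634, 5.858)
(-4.011, -7.665)
(-3.493, -9.597)
(-14.218, -0.598)
(-15.75, 0.688)
(-1.803, -0.533)
(0.189, -0.707)

Derivation:
Executing turtle program step by step:
Start: pos=(0,0), heading=0, pen down
REPEAT 5 [
  -- iteration 1/5 --
  LT 45: heading 0 -> 45
  RT 190: heading 45 -> 215
  FD 14: (0,0) -> (-11.468,-8.03) [heading=215, draw]
  FD 2: (-11.468,-8.03) -> (-13.106,-9.177) [heading=215, draw]
  -- iteration 2/5 --
  LT 45: heading 215 -> 260
  RT 190: heading 260 -> 70
  FD 14: (-13.106,-9.177) -> (-8.318,3.978) [heading=70, draw]
  FD 2: (-8.318,3.978) -> (-7.634,5.858) [heading=70, draw]
  -- iteration 3/5 --
  LT 45: heading 70 -> 115
  RT 190: heading 115 -> 285
  FD 14: (-7.634,5.858) -> (-4.011,-7.665) [heading=285, draw]
  FD 2: (-4.011,-7.665) -> (-3.493,-9.597) [heading=285, draw]
  -- iteration 4/5 --
  LT 45: heading 285 -> 330
  RT 190: heading 330 -> 140
  FD 14: (-3.493,-9.597) -> (-14.218,-0.598) [heading=140, draw]
  FD 2: (-14.218,-0.598) -> (-15.75,0.688) [heading=140, draw]
  -- iteration 5/5 --
  LT 45: heading 140 -> 185
  RT 190: heading 185 -> 355
  FD 14: (-15.75,0.688) -> (-1.803,-0.533) [heading=355, draw]
  FD 2: (-1.803,-0.533) -> (0.189,-0.707) [heading=355, draw]
]
Final: pos=(0.189,-0.707), heading=355, 10 segment(s) drawn
Waypoints (11 total):
(0, 0)
(-11.468, -8.03)
(-13.106, -9.177)
(-8.318, 3.978)
(-7.634, 5.858)
(-4.011, -7.665)
(-3.493, -9.597)
(-14.218, -0.598)
(-15.75, 0.688)
(-1.803, -0.533)
(0.189, -0.707)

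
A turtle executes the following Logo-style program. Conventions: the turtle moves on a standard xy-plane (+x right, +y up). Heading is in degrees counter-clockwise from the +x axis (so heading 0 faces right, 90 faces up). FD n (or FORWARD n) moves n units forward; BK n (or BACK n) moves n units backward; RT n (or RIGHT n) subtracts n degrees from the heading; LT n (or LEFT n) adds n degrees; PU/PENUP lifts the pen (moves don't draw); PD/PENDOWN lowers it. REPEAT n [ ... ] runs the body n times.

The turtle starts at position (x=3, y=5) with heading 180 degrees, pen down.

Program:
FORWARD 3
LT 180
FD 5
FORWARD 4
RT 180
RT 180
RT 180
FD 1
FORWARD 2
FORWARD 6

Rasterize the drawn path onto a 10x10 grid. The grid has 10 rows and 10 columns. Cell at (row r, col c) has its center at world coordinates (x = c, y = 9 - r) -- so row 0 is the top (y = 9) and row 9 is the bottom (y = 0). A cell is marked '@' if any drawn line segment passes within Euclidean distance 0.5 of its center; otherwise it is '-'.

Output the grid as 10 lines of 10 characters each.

Segment 0: (3,5) -> (0,5)
Segment 1: (0,5) -> (5,5)
Segment 2: (5,5) -> (9,5)
Segment 3: (9,5) -> (8,5)
Segment 4: (8,5) -> (6,5)
Segment 5: (6,5) -> (0,5)

Answer: ----------
----------
----------
----------
@@@@@@@@@@
----------
----------
----------
----------
----------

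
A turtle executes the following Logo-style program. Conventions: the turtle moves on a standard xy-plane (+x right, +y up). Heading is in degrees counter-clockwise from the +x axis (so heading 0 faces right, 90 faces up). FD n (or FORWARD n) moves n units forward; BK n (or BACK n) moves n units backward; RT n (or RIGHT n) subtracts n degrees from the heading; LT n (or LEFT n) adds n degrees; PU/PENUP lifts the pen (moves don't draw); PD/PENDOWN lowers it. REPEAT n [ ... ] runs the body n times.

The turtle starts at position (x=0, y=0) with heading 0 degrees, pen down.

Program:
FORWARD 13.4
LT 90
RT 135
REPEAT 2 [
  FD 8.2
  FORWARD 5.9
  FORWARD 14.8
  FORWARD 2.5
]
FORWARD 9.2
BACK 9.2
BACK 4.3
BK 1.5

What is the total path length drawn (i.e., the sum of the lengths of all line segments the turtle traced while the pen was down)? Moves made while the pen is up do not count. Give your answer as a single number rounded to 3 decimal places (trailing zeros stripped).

Executing turtle program step by step:
Start: pos=(0,0), heading=0, pen down
FD 13.4: (0,0) -> (13.4,0) [heading=0, draw]
LT 90: heading 0 -> 90
RT 135: heading 90 -> 315
REPEAT 2 [
  -- iteration 1/2 --
  FD 8.2: (13.4,0) -> (19.198,-5.798) [heading=315, draw]
  FD 5.9: (19.198,-5.798) -> (23.37,-9.97) [heading=315, draw]
  FD 14.8: (23.37,-9.97) -> (33.835,-20.435) [heading=315, draw]
  FD 2.5: (33.835,-20.435) -> (35.603,-22.203) [heading=315, draw]
  -- iteration 2/2 --
  FD 8.2: (35.603,-22.203) -> (41.401,-28.001) [heading=315, draw]
  FD 5.9: (41.401,-28.001) -> (45.573,-32.173) [heading=315, draw]
  FD 14.8: (45.573,-32.173) -> (56.039,-42.639) [heading=315, draw]
  FD 2.5: (56.039,-42.639) -> (57.806,-44.406) [heading=315, draw]
]
FD 9.2: (57.806,-44.406) -> (64.312,-50.912) [heading=315, draw]
BK 9.2: (64.312,-50.912) -> (57.806,-44.406) [heading=315, draw]
BK 4.3: (57.806,-44.406) -> (54.766,-41.366) [heading=315, draw]
BK 1.5: (54.766,-41.366) -> (53.705,-40.305) [heading=315, draw]
Final: pos=(53.705,-40.305), heading=315, 13 segment(s) drawn

Segment lengths:
  seg 1: (0,0) -> (13.4,0), length = 13.4
  seg 2: (13.4,0) -> (19.198,-5.798), length = 8.2
  seg 3: (19.198,-5.798) -> (23.37,-9.97), length = 5.9
  seg 4: (23.37,-9.97) -> (33.835,-20.435), length = 14.8
  seg 5: (33.835,-20.435) -> (35.603,-22.203), length = 2.5
  seg 6: (35.603,-22.203) -> (41.401,-28.001), length = 8.2
  seg 7: (41.401,-28.001) -> (45.573,-32.173), length = 5.9
  seg 8: (45.573,-32.173) -> (56.039,-42.639), length = 14.8
  seg 9: (56.039,-42.639) -> (57.806,-44.406), length = 2.5
  seg 10: (57.806,-44.406) -> (64.312,-50.912), length = 9.2
  seg 11: (64.312,-50.912) -> (57.806,-44.406), length = 9.2
  seg 12: (57.806,-44.406) -> (54.766,-41.366), length = 4.3
  seg 13: (54.766,-41.366) -> (53.705,-40.305), length = 1.5
Total = 100.4

Answer: 100.4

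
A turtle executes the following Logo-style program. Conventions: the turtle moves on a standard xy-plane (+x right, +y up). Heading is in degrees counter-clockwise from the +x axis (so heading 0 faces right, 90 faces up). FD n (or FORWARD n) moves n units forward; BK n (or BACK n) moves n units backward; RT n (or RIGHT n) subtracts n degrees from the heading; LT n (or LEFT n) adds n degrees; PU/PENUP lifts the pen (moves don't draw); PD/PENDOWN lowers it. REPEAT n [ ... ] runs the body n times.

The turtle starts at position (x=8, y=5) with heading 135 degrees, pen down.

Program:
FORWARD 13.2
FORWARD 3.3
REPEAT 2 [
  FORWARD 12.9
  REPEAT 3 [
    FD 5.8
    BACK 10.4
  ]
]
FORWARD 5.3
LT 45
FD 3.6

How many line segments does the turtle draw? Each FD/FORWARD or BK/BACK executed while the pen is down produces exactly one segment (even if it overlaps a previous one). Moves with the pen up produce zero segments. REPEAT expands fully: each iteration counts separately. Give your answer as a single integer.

Answer: 18

Derivation:
Executing turtle program step by step:
Start: pos=(8,5), heading=135, pen down
FD 13.2: (8,5) -> (-1.334,14.334) [heading=135, draw]
FD 3.3: (-1.334,14.334) -> (-3.667,16.667) [heading=135, draw]
REPEAT 2 [
  -- iteration 1/2 --
  FD 12.9: (-3.667,16.667) -> (-12.789,25.789) [heading=135, draw]
  REPEAT 3 [
    -- iteration 1/3 --
    FD 5.8: (-12.789,25.789) -> (-16.89,29.89) [heading=135, draw]
    BK 10.4: (-16.89,29.89) -> (-9.536,22.536) [heading=135, draw]
    -- iteration 2/3 --
    FD 5.8: (-9.536,22.536) -> (-13.637,26.637) [heading=135, draw]
    BK 10.4: (-13.637,26.637) -> (-6.284,19.284) [heading=135, draw]
    -- iteration 3/3 --
    FD 5.8: (-6.284,19.284) -> (-10.385,23.385) [heading=135, draw]
    BK 10.4: (-10.385,23.385) -> (-3.031,16.031) [heading=135, draw]
  ]
  -- iteration 2/2 --
  FD 12.9: (-3.031,16.031) -> (-12.153,25.153) [heading=135, draw]
  REPEAT 3 [
    -- iteration 1/3 --
    FD 5.8: (-12.153,25.153) -> (-16.254,29.254) [heading=135, draw]
    BK 10.4: (-16.254,29.254) -> (-8.9,21.9) [heading=135, draw]
    -- iteration 2/3 --
    FD 5.8: (-8.9,21.9) -> (-13.001,26.001) [heading=135, draw]
    BK 10.4: (-13.001,26.001) -> (-5.647,18.647) [heading=135, draw]
    -- iteration 3/3 --
    FD 5.8: (-5.647,18.647) -> (-9.748,22.748) [heading=135, draw]
    BK 10.4: (-9.748,22.748) -> (-2.394,15.394) [heading=135, draw]
  ]
]
FD 5.3: (-2.394,15.394) -> (-6.142,19.142) [heading=135, draw]
LT 45: heading 135 -> 180
FD 3.6: (-6.142,19.142) -> (-9.742,19.142) [heading=180, draw]
Final: pos=(-9.742,19.142), heading=180, 18 segment(s) drawn
Segments drawn: 18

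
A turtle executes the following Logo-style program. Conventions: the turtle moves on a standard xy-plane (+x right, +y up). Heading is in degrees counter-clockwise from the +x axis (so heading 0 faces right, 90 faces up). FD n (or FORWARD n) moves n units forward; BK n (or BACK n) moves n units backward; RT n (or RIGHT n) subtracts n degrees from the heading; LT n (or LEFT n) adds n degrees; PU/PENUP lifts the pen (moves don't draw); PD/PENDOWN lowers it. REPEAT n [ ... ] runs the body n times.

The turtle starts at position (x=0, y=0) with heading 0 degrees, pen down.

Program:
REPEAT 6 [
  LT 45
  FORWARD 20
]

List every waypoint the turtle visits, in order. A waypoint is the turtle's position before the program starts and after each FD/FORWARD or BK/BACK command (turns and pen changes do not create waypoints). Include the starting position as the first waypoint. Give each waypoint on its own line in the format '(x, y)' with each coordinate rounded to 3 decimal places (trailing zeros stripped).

Executing turtle program step by step:
Start: pos=(0,0), heading=0, pen down
REPEAT 6 [
  -- iteration 1/6 --
  LT 45: heading 0 -> 45
  FD 20: (0,0) -> (14.142,14.142) [heading=45, draw]
  -- iteration 2/6 --
  LT 45: heading 45 -> 90
  FD 20: (14.142,14.142) -> (14.142,34.142) [heading=90, draw]
  -- iteration 3/6 --
  LT 45: heading 90 -> 135
  FD 20: (14.142,34.142) -> (0,48.284) [heading=135, draw]
  -- iteration 4/6 --
  LT 45: heading 135 -> 180
  FD 20: (0,48.284) -> (-20,48.284) [heading=180, draw]
  -- iteration 5/6 --
  LT 45: heading 180 -> 225
  FD 20: (-20,48.284) -> (-34.142,34.142) [heading=225, draw]
  -- iteration 6/6 --
  LT 45: heading 225 -> 270
  FD 20: (-34.142,34.142) -> (-34.142,14.142) [heading=270, draw]
]
Final: pos=(-34.142,14.142), heading=270, 6 segment(s) drawn
Waypoints (7 total):
(0, 0)
(14.142, 14.142)
(14.142, 34.142)
(0, 48.284)
(-20, 48.284)
(-34.142, 34.142)
(-34.142, 14.142)

Answer: (0, 0)
(14.142, 14.142)
(14.142, 34.142)
(0, 48.284)
(-20, 48.284)
(-34.142, 34.142)
(-34.142, 14.142)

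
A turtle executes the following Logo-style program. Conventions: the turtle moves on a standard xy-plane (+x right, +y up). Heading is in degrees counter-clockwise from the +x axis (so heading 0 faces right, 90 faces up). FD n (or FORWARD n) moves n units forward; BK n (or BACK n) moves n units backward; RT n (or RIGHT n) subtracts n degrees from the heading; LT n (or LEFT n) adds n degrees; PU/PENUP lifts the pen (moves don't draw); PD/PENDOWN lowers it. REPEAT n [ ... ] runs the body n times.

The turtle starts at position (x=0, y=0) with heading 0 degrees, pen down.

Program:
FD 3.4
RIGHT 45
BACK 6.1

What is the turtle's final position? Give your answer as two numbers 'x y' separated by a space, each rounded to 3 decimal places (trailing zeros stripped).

Answer: -0.913 4.313

Derivation:
Executing turtle program step by step:
Start: pos=(0,0), heading=0, pen down
FD 3.4: (0,0) -> (3.4,0) [heading=0, draw]
RT 45: heading 0 -> 315
BK 6.1: (3.4,0) -> (-0.913,4.313) [heading=315, draw]
Final: pos=(-0.913,4.313), heading=315, 2 segment(s) drawn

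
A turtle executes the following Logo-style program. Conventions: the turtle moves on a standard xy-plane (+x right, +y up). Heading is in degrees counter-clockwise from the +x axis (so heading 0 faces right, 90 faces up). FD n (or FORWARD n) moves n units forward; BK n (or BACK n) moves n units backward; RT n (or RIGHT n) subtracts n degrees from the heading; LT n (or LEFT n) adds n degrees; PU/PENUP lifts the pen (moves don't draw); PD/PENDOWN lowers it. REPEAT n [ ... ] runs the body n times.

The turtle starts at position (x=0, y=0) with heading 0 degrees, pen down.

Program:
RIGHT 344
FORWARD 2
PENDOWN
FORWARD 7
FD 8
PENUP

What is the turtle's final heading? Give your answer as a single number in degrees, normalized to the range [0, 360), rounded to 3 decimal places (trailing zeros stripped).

Executing turtle program step by step:
Start: pos=(0,0), heading=0, pen down
RT 344: heading 0 -> 16
FD 2: (0,0) -> (1.923,0.551) [heading=16, draw]
PD: pen down
FD 7: (1.923,0.551) -> (8.651,2.481) [heading=16, draw]
FD 8: (8.651,2.481) -> (16.341,4.686) [heading=16, draw]
PU: pen up
Final: pos=(16.341,4.686), heading=16, 3 segment(s) drawn

Answer: 16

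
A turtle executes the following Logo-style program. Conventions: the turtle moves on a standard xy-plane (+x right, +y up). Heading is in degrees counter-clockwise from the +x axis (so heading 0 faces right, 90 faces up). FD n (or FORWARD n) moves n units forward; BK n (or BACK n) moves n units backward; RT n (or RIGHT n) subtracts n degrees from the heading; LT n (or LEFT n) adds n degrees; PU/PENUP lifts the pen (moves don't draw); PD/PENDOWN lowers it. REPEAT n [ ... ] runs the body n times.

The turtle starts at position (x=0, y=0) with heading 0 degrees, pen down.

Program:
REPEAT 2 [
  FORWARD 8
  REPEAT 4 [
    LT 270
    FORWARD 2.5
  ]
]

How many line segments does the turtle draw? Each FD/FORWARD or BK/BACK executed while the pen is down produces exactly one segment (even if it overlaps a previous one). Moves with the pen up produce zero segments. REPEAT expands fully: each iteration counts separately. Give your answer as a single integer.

Executing turtle program step by step:
Start: pos=(0,0), heading=0, pen down
REPEAT 2 [
  -- iteration 1/2 --
  FD 8: (0,0) -> (8,0) [heading=0, draw]
  REPEAT 4 [
    -- iteration 1/4 --
    LT 270: heading 0 -> 270
    FD 2.5: (8,0) -> (8,-2.5) [heading=270, draw]
    -- iteration 2/4 --
    LT 270: heading 270 -> 180
    FD 2.5: (8,-2.5) -> (5.5,-2.5) [heading=180, draw]
    -- iteration 3/4 --
    LT 270: heading 180 -> 90
    FD 2.5: (5.5,-2.5) -> (5.5,0) [heading=90, draw]
    -- iteration 4/4 --
    LT 270: heading 90 -> 0
    FD 2.5: (5.5,0) -> (8,0) [heading=0, draw]
  ]
  -- iteration 2/2 --
  FD 8: (8,0) -> (16,0) [heading=0, draw]
  REPEAT 4 [
    -- iteration 1/4 --
    LT 270: heading 0 -> 270
    FD 2.5: (16,0) -> (16,-2.5) [heading=270, draw]
    -- iteration 2/4 --
    LT 270: heading 270 -> 180
    FD 2.5: (16,-2.5) -> (13.5,-2.5) [heading=180, draw]
    -- iteration 3/4 --
    LT 270: heading 180 -> 90
    FD 2.5: (13.5,-2.5) -> (13.5,0) [heading=90, draw]
    -- iteration 4/4 --
    LT 270: heading 90 -> 0
    FD 2.5: (13.5,0) -> (16,0) [heading=0, draw]
  ]
]
Final: pos=(16,0), heading=0, 10 segment(s) drawn
Segments drawn: 10

Answer: 10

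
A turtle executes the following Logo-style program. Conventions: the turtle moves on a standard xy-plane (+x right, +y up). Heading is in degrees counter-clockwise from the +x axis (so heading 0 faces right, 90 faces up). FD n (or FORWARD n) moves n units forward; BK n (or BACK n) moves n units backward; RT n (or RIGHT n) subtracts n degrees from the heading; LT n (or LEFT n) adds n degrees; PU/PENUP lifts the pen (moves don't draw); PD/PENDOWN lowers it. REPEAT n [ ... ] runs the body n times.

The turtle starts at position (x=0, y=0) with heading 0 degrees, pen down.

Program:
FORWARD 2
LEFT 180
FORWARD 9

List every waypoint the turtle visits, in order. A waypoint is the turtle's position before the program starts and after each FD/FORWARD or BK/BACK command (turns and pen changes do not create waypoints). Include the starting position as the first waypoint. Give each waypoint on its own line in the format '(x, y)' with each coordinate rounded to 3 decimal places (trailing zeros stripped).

Answer: (0, 0)
(2, 0)
(-7, 0)

Derivation:
Executing turtle program step by step:
Start: pos=(0,0), heading=0, pen down
FD 2: (0,0) -> (2,0) [heading=0, draw]
LT 180: heading 0 -> 180
FD 9: (2,0) -> (-7,0) [heading=180, draw]
Final: pos=(-7,0), heading=180, 2 segment(s) drawn
Waypoints (3 total):
(0, 0)
(2, 0)
(-7, 0)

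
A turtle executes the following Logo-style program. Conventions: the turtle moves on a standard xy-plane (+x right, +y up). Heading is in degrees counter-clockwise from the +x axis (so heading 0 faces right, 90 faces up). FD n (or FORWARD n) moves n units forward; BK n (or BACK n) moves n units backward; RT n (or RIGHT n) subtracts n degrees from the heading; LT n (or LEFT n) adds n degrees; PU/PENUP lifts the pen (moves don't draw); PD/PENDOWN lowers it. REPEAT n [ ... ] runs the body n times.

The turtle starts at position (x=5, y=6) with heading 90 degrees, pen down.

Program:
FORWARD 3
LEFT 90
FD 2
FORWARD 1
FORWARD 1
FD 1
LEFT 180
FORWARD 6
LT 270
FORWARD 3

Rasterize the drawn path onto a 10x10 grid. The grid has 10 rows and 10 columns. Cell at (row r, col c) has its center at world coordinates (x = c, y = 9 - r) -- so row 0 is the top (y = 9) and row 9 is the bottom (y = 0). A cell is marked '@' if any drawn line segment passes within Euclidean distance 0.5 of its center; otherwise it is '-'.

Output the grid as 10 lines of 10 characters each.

Answer: @@@@@@@---
-----@@---
-----@@---
-----@@---
----------
----------
----------
----------
----------
----------

Derivation:
Segment 0: (5,6) -> (5,9)
Segment 1: (5,9) -> (3,9)
Segment 2: (3,9) -> (2,9)
Segment 3: (2,9) -> (1,9)
Segment 4: (1,9) -> (0,9)
Segment 5: (0,9) -> (6,9)
Segment 6: (6,9) -> (6,6)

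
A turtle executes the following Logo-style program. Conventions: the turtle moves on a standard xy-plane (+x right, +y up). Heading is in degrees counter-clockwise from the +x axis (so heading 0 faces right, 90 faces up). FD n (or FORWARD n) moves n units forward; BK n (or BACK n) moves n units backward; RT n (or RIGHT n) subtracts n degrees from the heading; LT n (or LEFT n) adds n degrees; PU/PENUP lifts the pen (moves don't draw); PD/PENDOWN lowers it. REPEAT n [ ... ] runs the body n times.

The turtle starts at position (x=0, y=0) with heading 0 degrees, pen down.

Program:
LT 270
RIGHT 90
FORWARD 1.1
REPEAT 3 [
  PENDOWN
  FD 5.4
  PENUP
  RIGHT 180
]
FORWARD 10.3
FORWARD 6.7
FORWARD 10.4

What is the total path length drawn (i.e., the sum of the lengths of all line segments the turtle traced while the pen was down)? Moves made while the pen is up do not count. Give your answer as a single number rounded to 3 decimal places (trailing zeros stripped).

Executing turtle program step by step:
Start: pos=(0,0), heading=0, pen down
LT 270: heading 0 -> 270
RT 90: heading 270 -> 180
FD 1.1: (0,0) -> (-1.1,0) [heading=180, draw]
REPEAT 3 [
  -- iteration 1/3 --
  PD: pen down
  FD 5.4: (-1.1,0) -> (-6.5,0) [heading=180, draw]
  PU: pen up
  RT 180: heading 180 -> 0
  -- iteration 2/3 --
  PD: pen down
  FD 5.4: (-6.5,0) -> (-1.1,0) [heading=0, draw]
  PU: pen up
  RT 180: heading 0 -> 180
  -- iteration 3/3 --
  PD: pen down
  FD 5.4: (-1.1,0) -> (-6.5,0) [heading=180, draw]
  PU: pen up
  RT 180: heading 180 -> 0
]
FD 10.3: (-6.5,0) -> (3.8,0) [heading=0, move]
FD 6.7: (3.8,0) -> (10.5,0) [heading=0, move]
FD 10.4: (10.5,0) -> (20.9,0) [heading=0, move]
Final: pos=(20.9,0), heading=0, 4 segment(s) drawn

Segment lengths:
  seg 1: (0,0) -> (-1.1,0), length = 1.1
  seg 2: (-1.1,0) -> (-6.5,0), length = 5.4
  seg 3: (-6.5,0) -> (-1.1,0), length = 5.4
  seg 4: (-1.1,0) -> (-6.5,0), length = 5.4
Total = 17.3

Answer: 17.3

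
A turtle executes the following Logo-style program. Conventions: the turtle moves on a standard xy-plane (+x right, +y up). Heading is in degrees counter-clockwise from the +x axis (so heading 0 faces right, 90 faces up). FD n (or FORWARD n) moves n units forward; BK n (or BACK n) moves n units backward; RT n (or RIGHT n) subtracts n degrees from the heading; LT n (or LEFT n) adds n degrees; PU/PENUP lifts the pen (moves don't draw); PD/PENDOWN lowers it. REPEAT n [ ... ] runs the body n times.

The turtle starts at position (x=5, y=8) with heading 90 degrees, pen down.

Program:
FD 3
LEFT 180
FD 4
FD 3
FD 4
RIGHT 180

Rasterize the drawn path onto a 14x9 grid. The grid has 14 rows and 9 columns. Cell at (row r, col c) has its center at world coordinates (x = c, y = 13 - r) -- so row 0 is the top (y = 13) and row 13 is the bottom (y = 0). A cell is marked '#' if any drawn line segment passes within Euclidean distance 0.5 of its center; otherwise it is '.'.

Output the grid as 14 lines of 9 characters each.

Answer: .........
.........
.....#...
.....#...
.....#...
.....#...
.....#...
.....#...
.....#...
.....#...
.....#...
.....#...
.....#...
.....#...

Derivation:
Segment 0: (5,8) -> (5,11)
Segment 1: (5,11) -> (5,7)
Segment 2: (5,7) -> (5,4)
Segment 3: (5,4) -> (5,0)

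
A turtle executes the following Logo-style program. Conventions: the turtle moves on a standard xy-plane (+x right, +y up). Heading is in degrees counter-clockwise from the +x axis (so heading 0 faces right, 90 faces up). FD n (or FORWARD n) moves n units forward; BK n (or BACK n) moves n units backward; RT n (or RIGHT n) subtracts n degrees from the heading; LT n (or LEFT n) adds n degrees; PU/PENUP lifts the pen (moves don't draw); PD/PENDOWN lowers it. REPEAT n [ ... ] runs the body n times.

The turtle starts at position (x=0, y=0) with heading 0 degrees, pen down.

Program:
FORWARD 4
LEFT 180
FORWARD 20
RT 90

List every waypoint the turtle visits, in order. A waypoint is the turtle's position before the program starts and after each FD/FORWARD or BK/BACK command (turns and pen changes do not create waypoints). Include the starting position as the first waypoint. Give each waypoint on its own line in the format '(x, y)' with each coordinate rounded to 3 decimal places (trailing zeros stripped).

Executing turtle program step by step:
Start: pos=(0,0), heading=0, pen down
FD 4: (0,0) -> (4,0) [heading=0, draw]
LT 180: heading 0 -> 180
FD 20: (4,0) -> (-16,0) [heading=180, draw]
RT 90: heading 180 -> 90
Final: pos=(-16,0), heading=90, 2 segment(s) drawn
Waypoints (3 total):
(0, 0)
(4, 0)
(-16, 0)

Answer: (0, 0)
(4, 0)
(-16, 0)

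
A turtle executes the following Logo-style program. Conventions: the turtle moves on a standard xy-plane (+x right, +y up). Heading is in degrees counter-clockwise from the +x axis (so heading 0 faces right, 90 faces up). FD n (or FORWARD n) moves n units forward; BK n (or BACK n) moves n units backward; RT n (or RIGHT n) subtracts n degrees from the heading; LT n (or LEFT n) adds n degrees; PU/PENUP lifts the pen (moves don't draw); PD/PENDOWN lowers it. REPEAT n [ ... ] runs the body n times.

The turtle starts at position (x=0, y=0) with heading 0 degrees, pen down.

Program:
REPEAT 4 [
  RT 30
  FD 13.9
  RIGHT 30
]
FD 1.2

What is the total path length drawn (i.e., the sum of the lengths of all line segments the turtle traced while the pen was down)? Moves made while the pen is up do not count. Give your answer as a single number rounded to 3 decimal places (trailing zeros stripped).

Executing turtle program step by step:
Start: pos=(0,0), heading=0, pen down
REPEAT 4 [
  -- iteration 1/4 --
  RT 30: heading 0 -> 330
  FD 13.9: (0,0) -> (12.038,-6.95) [heading=330, draw]
  RT 30: heading 330 -> 300
  -- iteration 2/4 --
  RT 30: heading 300 -> 270
  FD 13.9: (12.038,-6.95) -> (12.038,-20.85) [heading=270, draw]
  RT 30: heading 270 -> 240
  -- iteration 3/4 --
  RT 30: heading 240 -> 210
  FD 13.9: (12.038,-20.85) -> (0,-27.8) [heading=210, draw]
  RT 30: heading 210 -> 180
  -- iteration 4/4 --
  RT 30: heading 180 -> 150
  FD 13.9: (0,-27.8) -> (-12.038,-20.85) [heading=150, draw]
  RT 30: heading 150 -> 120
]
FD 1.2: (-12.038,-20.85) -> (-12.638,-19.811) [heading=120, draw]
Final: pos=(-12.638,-19.811), heading=120, 5 segment(s) drawn

Segment lengths:
  seg 1: (0,0) -> (12.038,-6.95), length = 13.9
  seg 2: (12.038,-6.95) -> (12.038,-20.85), length = 13.9
  seg 3: (12.038,-20.85) -> (0,-27.8), length = 13.9
  seg 4: (0,-27.8) -> (-12.038,-20.85), length = 13.9
  seg 5: (-12.038,-20.85) -> (-12.638,-19.811), length = 1.2
Total = 56.8

Answer: 56.8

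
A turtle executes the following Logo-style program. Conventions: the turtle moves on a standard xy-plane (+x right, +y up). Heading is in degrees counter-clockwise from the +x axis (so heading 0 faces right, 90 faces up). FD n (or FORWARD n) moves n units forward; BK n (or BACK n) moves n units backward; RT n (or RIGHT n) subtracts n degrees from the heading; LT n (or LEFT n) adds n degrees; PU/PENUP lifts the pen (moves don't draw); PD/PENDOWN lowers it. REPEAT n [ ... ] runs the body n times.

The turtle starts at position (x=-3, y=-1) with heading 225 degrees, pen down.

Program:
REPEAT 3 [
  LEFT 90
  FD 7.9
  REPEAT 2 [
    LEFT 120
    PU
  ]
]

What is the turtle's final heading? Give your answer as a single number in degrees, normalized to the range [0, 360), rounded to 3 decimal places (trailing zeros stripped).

Executing turtle program step by step:
Start: pos=(-3,-1), heading=225, pen down
REPEAT 3 [
  -- iteration 1/3 --
  LT 90: heading 225 -> 315
  FD 7.9: (-3,-1) -> (2.586,-6.586) [heading=315, draw]
  REPEAT 2 [
    -- iteration 1/2 --
    LT 120: heading 315 -> 75
    PU: pen up
    -- iteration 2/2 --
    LT 120: heading 75 -> 195
    PU: pen up
  ]
  -- iteration 2/3 --
  LT 90: heading 195 -> 285
  FD 7.9: (2.586,-6.586) -> (4.631,-14.217) [heading=285, move]
  REPEAT 2 [
    -- iteration 1/2 --
    LT 120: heading 285 -> 45
    PU: pen up
    -- iteration 2/2 --
    LT 120: heading 45 -> 165
    PU: pen up
  ]
  -- iteration 3/3 --
  LT 90: heading 165 -> 255
  FD 7.9: (4.631,-14.217) -> (2.586,-21.848) [heading=255, move]
  REPEAT 2 [
    -- iteration 1/2 --
    LT 120: heading 255 -> 15
    PU: pen up
    -- iteration 2/2 --
    LT 120: heading 15 -> 135
    PU: pen up
  ]
]
Final: pos=(2.586,-21.848), heading=135, 1 segment(s) drawn

Answer: 135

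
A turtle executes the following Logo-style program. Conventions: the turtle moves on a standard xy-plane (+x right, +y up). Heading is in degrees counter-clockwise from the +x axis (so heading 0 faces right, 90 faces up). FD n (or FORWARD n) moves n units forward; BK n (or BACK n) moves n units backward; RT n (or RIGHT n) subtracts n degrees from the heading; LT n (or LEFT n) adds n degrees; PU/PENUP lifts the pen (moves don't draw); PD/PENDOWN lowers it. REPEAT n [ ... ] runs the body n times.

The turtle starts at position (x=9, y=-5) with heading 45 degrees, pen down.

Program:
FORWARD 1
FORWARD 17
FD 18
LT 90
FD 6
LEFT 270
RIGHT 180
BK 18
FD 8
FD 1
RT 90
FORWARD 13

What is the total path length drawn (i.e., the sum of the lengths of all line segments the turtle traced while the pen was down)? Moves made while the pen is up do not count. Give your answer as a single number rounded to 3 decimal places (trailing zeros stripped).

Answer: 82

Derivation:
Executing turtle program step by step:
Start: pos=(9,-5), heading=45, pen down
FD 1: (9,-5) -> (9.707,-4.293) [heading=45, draw]
FD 17: (9.707,-4.293) -> (21.728,7.728) [heading=45, draw]
FD 18: (21.728,7.728) -> (34.456,20.456) [heading=45, draw]
LT 90: heading 45 -> 135
FD 6: (34.456,20.456) -> (30.213,24.698) [heading=135, draw]
LT 270: heading 135 -> 45
RT 180: heading 45 -> 225
BK 18: (30.213,24.698) -> (42.941,37.426) [heading=225, draw]
FD 8: (42.941,37.426) -> (37.284,31.77) [heading=225, draw]
FD 1: (37.284,31.77) -> (36.577,31.062) [heading=225, draw]
RT 90: heading 225 -> 135
FD 13: (36.577,31.062) -> (27.385,40.255) [heading=135, draw]
Final: pos=(27.385,40.255), heading=135, 8 segment(s) drawn

Segment lengths:
  seg 1: (9,-5) -> (9.707,-4.293), length = 1
  seg 2: (9.707,-4.293) -> (21.728,7.728), length = 17
  seg 3: (21.728,7.728) -> (34.456,20.456), length = 18
  seg 4: (34.456,20.456) -> (30.213,24.698), length = 6
  seg 5: (30.213,24.698) -> (42.941,37.426), length = 18
  seg 6: (42.941,37.426) -> (37.284,31.77), length = 8
  seg 7: (37.284,31.77) -> (36.577,31.062), length = 1
  seg 8: (36.577,31.062) -> (27.385,40.255), length = 13
Total = 82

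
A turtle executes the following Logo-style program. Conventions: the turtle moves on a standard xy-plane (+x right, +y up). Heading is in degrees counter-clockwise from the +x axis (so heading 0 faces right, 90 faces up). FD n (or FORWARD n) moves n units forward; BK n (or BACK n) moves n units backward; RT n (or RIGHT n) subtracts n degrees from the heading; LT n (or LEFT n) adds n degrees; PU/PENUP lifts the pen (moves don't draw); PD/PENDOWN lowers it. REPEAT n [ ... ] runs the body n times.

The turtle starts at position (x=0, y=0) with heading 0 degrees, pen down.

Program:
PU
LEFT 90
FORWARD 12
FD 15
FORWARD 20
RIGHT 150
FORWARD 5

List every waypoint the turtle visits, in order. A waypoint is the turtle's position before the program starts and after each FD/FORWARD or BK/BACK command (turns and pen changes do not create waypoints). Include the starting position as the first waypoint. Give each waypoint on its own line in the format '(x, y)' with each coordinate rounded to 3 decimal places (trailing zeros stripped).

Executing turtle program step by step:
Start: pos=(0,0), heading=0, pen down
PU: pen up
LT 90: heading 0 -> 90
FD 12: (0,0) -> (0,12) [heading=90, move]
FD 15: (0,12) -> (0,27) [heading=90, move]
FD 20: (0,27) -> (0,47) [heading=90, move]
RT 150: heading 90 -> 300
FD 5: (0,47) -> (2.5,42.67) [heading=300, move]
Final: pos=(2.5,42.67), heading=300, 0 segment(s) drawn
Waypoints (5 total):
(0, 0)
(0, 12)
(0, 27)
(0, 47)
(2.5, 42.67)

Answer: (0, 0)
(0, 12)
(0, 27)
(0, 47)
(2.5, 42.67)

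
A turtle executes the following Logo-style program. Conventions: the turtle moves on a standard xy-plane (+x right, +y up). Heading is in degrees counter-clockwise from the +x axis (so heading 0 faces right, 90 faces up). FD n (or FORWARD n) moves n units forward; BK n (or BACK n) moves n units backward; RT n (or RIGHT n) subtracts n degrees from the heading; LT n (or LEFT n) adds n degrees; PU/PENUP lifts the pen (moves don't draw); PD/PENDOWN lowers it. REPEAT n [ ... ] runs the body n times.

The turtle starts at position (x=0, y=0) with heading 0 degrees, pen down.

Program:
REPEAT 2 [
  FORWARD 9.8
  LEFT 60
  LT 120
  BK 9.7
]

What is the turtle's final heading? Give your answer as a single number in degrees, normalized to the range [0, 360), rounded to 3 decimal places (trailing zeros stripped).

Answer: 0

Derivation:
Executing turtle program step by step:
Start: pos=(0,0), heading=0, pen down
REPEAT 2 [
  -- iteration 1/2 --
  FD 9.8: (0,0) -> (9.8,0) [heading=0, draw]
  LT 60: heading 0 -> 60
  LT 120: heading 60 -> 180
  BK 9.7: (9.8,0) -> (19.5,0) [heading=180, draw]
  -- iteration 2/2 --
  FD 9.8: (19.5,0) -> (9.7,0) [heading=180, draw]
  LT 60: heading 180 -> 240
  LT 120: heading 240 -> 0
  BK 9.7: (9.7,0) -> (0,0) [heading=0, draw]
]
Final: pos=(0,0), heading=0, 4 segment(s) drawn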